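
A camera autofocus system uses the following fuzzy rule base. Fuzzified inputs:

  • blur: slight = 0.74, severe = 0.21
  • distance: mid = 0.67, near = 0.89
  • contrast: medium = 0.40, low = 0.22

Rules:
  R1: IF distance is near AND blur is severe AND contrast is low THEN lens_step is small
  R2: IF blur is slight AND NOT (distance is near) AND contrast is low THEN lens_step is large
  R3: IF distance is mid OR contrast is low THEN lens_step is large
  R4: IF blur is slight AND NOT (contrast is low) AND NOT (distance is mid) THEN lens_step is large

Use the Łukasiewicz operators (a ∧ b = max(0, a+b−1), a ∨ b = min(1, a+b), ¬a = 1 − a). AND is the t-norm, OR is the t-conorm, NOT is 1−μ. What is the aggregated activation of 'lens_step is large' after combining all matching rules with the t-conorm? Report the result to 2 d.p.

R1: near=0.89, severe=0.21, low=0.22; AND[max(0, a+b−1)] → w = 0.00
R2: slight=0.74, ¬near=1−0.89=0.11, low=0.22; AND[max(0, a+b−1)] → w = 0.00
R3: mid=0.67, low=0.22; OR[min(1, a+b)] → w = 0.89
R4: slight=0.74, ¬low=1−0.22=0.78, ¬mid=1−0.67=0.33; AND[max(0, a+b−1)] → w = 0.00
Rules with consequent 'large': {R2, R3, R4} → strengths 0.00, 0.89, 0.00
Aggregate via t-conorm [min(1, a+b)]: 0.89

0.89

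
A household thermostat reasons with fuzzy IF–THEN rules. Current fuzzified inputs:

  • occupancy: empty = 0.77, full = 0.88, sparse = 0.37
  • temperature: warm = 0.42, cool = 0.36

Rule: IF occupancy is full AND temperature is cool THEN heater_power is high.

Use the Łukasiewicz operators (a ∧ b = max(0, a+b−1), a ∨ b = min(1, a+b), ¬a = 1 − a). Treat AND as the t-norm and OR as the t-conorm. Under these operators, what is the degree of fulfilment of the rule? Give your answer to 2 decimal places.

0.24

firing strength: full=0.88, cool=0.36; AND[max(0, a+b−1)] → w = 0.24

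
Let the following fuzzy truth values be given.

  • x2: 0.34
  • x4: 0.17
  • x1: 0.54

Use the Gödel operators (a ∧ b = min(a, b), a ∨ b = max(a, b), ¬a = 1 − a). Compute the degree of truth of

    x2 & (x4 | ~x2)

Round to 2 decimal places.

0.34

~x2 = 1 − 0.34 = 0.66
x4 | ~x2 = max(a, b) on (0.17, 0.66) = 0.66
x2 & (x4 | ~x2) = min(a, b) on (0.34, 0.66) = 0.34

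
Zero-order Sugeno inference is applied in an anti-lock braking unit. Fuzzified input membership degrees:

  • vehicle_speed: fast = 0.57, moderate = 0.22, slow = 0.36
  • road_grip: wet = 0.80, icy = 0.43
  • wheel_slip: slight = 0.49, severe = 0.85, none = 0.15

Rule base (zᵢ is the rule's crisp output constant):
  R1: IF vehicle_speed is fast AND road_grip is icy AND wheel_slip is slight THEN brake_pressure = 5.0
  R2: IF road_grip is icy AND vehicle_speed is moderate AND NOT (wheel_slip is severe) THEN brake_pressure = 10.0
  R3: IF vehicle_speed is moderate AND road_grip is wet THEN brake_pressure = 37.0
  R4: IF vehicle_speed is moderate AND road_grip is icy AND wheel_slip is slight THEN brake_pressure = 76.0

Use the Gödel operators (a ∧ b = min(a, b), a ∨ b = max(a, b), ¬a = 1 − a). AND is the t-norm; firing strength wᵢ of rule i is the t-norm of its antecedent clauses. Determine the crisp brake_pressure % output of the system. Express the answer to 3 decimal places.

27.951

R1 (z=5.0): fast=0.57, icy=0.43, slight=0.49; AND[min(a, b)] → w = 0.43
R2 (z=10.0): icy=0.43, moderate=0.22, ¬severe=1−0.85=0.15; AND[min(a, b)] → w = 0.15
R3 (z=37.0): moderate=0.22, wet=0.80; AND[min(a, b)] → w = 0.22
R4 (z=76.0): moderate=0.22, icy=0.43, slight=0.49; AND[min(a, b)] → w = 0.22
Weighted average = (0.43·5.0 + 0.15·10.0 + 0.22·37.0 + 0.22·76.0) / (0.43 + 0.15 + 0.22 + 0.22)
  = 28.5100 / 1.0200 = 27.951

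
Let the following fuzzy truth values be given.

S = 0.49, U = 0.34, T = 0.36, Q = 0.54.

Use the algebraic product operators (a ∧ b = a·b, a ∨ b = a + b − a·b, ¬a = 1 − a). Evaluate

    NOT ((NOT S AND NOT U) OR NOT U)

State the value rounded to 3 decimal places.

NOT S = 1 − 0.4900 = 0.5100
NOT U = 1 − 0.3400 = 0.6600
NOT S AND NOT U = a·b on (0.5100, 0.6600) = 0.3366
NOT U = 1 − 0.3400 = 0.6600
(NOT S AND NOT U) OR NOT U = a + b − a·b on (0.3366, 0.6600) = 0.7744
NOT ((NOT S AND NOT U) OR NOT U) = 1 − 0.7744 = 0.2256

0.226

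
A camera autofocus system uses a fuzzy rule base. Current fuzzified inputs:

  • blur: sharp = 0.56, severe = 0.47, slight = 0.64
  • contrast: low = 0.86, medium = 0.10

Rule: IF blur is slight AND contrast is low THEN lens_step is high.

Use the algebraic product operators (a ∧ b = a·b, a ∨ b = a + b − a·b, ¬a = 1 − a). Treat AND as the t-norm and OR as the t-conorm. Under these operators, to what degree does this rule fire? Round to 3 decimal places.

firing strength: slight=0.64, low=0.86; AND[a·b] → w = 0.5504

0.550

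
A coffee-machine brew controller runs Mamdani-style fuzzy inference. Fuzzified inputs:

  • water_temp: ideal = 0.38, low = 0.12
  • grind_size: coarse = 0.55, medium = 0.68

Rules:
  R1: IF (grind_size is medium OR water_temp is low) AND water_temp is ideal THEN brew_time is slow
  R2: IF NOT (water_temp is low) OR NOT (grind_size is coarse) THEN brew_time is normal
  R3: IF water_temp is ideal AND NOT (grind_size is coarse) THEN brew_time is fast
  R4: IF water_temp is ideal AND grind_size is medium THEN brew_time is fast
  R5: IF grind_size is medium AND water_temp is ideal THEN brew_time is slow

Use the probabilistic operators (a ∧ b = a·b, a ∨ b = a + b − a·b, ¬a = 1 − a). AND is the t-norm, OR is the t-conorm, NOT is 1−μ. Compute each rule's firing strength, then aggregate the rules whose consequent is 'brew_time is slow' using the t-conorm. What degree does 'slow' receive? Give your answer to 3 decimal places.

R1: (medium=0.68 OR low=0.12) = 0.7184; AND[a·b] with ideal=0.38 → w = 0.2730
R2: ¬low=1−0.12=0.88, ¬coarse=1−0.55=0.45; OR[a + b − a·b] → w = 0.9340
R3: ideal=0.38, ¬coarse=1−0.55=0.45; AND[a·b] → w = 0.1710
R4: ideal=0.38, medium=0.68; AND[a·b] → w = 0.2584
R5: medium=0.68, ideal=0.38; AND[a·b] → w = 0.2584
Rules with consequent 'slow': {R1, R5} → strengths 0.2730, 0.2584
Aggregate via t-conorm [a + b − a·b]: 0.4609

0.461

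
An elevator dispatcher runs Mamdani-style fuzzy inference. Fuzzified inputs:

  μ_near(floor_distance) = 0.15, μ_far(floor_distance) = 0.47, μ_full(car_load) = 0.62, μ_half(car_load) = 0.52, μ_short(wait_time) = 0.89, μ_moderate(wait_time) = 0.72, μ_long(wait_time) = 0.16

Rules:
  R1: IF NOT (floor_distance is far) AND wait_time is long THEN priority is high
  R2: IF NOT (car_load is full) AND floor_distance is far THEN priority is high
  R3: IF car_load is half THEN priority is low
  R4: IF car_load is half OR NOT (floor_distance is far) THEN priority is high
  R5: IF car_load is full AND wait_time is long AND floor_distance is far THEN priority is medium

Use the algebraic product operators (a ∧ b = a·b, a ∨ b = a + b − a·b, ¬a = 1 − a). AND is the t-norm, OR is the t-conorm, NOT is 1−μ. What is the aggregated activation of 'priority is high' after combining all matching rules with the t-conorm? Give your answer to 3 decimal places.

0.830

R1: ¬far=1−0.47=0.53, long=0.16; AND[a·b] → w = 0.0848
R2: ¬full=1−0.62=0.38, far=0.47; AND[a·b] → w = 0.1786
R3: half=0.52 → w = 0.5200
R4: half=0.52, ¬far=1−0.47=0.53; OR[a + b − a·b] → w = 0.7744
R5: full=0.62, long=0.16, far=0.47; AND[a·b] → w = 0.0466
Rules with consequent 'high': {R1, R2, R4} → strengths 0.0848, 0.1786, 0.7744
Aggregate via t-conorm [a + b − a·b]: 0.8304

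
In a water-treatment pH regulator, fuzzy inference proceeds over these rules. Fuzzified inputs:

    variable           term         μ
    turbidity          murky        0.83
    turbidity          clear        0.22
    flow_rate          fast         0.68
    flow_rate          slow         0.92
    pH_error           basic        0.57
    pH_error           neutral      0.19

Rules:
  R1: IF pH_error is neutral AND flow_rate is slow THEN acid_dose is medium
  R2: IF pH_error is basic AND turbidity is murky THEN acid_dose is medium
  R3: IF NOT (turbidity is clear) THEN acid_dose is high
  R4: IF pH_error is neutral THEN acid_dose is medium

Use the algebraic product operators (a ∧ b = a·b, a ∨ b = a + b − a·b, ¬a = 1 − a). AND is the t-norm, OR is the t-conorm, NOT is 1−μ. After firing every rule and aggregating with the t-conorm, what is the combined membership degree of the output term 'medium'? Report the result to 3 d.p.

0.648

R1: neutral=0.19, slow=0.92; AND[a·b] → w = 0.1748
R2: basic=0.57, murky=0.83; AND[a·b] → w = 0.4731
R3: ¬clear=1−0.22=0.78 → w = 0.7800
R4: neutral=0.19 → w = 0.1900
Rules with consequent 'medium': {R1, R2, R4} → strengths 0.1748, 0.4731, 0.1900
Aggregate via t-conorm [a + b − a·b]: 0.6478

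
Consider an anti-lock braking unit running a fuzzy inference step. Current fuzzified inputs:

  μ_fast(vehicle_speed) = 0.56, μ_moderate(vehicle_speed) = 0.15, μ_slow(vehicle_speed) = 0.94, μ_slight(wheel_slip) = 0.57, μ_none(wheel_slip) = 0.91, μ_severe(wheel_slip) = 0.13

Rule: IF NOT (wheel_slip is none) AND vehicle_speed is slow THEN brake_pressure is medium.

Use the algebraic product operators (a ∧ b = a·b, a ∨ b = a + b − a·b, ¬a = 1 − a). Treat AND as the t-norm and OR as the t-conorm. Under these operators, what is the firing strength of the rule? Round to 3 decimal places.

firing strength: ¬none=1−0.91=0.09, slow=0.94; AND[a·b] → w = 0.0846

0.085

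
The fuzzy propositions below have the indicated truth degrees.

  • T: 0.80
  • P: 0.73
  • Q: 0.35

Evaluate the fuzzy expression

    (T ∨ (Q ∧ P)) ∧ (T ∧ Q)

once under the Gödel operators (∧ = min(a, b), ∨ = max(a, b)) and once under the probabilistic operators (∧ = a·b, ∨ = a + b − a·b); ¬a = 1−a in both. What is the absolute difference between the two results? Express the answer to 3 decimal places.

Under Gödel:
  Q ∧ P = min(a, b) on (0.35, 0.73) = 0.35
  T ∨ (Q ∧ P) = max(a, b) on (0.80, 0.35) = 0.80
  T ∧ Q = min(a, b) on (0.80, 0.35) = 0.35
  (T ∨ (Q ∧ P)) ∧ (T ∧ Q) = min(a, b) on (0.80, 0.35) = 0.35
  → value = 0.3500
Under probabilistic:
  Q ∧ P = a·b on (0.3500, 0.7300) = 0.2555
  T ∨ (Q ∧ P) = a + b − a·b on (0.8000, 0.2555) = 0.8511
  T ∧ Q = a·b on (0.8000, 0.3500) = 0.2800
  (T ∨ (Q ∧ P)) ∧ (T ∧ Q) = a·b on (0.8511, 0.2800) = 0.2383
  → value = 0.2383
|0.3500 − 0.2383| = 0.112

0.112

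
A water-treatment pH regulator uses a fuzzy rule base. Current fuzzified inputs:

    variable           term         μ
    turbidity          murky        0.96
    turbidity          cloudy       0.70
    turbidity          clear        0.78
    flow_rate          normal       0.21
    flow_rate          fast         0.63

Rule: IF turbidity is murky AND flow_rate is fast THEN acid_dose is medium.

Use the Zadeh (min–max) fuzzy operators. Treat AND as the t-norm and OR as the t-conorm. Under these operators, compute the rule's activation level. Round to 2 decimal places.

0.63

firing strength: murky=0.96, fast=0.63; AND[min(a, b)] → w = 0.63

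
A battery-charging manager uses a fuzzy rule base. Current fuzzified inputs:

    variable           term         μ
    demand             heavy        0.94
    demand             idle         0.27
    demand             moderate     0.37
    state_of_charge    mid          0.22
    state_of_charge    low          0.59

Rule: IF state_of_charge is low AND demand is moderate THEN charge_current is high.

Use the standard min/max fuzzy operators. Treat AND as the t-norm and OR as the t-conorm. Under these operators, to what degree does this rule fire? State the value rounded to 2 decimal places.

0.37

firing strength: low=0.59, moderate=0.37; AND[min(a, b)] → w = 0.37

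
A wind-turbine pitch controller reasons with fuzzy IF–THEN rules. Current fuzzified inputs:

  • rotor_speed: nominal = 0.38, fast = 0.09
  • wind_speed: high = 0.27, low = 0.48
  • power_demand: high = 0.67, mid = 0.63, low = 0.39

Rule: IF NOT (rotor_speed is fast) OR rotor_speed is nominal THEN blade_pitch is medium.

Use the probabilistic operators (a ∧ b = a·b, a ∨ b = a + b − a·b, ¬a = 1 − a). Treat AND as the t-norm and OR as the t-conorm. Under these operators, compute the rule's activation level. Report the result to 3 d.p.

firing strength: ¬fast=1−0.09=0.91, nominal=0.38; OR[a + b − a·b] → w = 0.9442

0.944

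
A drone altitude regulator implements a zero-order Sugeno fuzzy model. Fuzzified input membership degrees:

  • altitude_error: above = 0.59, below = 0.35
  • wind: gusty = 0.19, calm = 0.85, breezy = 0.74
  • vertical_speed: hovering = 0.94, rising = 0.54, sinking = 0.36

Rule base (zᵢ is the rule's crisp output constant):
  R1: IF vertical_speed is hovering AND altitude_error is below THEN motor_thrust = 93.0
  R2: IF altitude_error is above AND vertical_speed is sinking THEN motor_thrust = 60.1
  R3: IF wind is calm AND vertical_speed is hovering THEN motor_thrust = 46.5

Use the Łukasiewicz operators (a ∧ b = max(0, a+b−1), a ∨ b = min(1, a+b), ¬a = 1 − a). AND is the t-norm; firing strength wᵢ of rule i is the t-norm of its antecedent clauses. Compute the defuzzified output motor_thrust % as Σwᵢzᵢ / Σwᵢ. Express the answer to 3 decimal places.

R1 (z=93.0): hovering=0.94, below=0.35; AND[max(0, a+b−1)] → w = 0.29
R2 (z=60.1): above=0.59, sinking=0.36; AND[max(0, a+b−1)] → w = 0.00
R3 (z=46.5): calm=0.85, hovering=0.94; AND[max(0, a+b−1)] → w = 0.79
Weighted average = (0.29·93.0 + 0.00·60.1 + 0.79·46.5) / (0.29 + 0.00 + 0.79)
  = 63.7050 / 1.0800 = 58.986

58.986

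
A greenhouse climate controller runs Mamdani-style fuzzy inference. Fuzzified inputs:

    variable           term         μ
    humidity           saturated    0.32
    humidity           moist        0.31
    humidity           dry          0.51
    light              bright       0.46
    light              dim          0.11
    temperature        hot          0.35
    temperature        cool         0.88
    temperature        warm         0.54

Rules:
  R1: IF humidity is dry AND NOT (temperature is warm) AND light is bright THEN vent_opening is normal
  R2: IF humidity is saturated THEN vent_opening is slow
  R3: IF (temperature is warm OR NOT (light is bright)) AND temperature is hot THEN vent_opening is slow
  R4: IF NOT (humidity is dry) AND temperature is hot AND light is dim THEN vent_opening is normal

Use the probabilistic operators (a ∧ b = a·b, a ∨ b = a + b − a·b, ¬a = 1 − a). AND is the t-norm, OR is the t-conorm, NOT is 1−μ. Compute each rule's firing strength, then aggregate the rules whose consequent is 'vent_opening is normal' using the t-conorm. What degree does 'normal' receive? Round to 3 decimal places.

R1: dry=0.51, ¬warm=1−0.54=0.46, bright=0.46; AND[a·b] → w = 0.1079
R2: saturated=0.32 → w = 0.3200
R3: (warm=0.54 OR ¬bright=1−0.46=0.54) = 0.7884; AND[a·b] with hot=0.35 → w = 0.2759
R4: ¬dry=1−0.51=0.49, hot=0.35, dim=0.11; AND[a·b] → w = 0.0189
Rules with consequent 'normal': {R1, R4} → strengths 0.1079, 0.0189
Aggregate via t-conorm [a + b − a·b]: 0.1247

0.125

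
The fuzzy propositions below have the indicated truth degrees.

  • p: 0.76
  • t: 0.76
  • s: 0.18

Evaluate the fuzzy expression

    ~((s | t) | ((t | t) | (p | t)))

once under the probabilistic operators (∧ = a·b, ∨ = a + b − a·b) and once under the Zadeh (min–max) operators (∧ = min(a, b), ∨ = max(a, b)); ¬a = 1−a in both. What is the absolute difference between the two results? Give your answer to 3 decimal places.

Under probabilistic:
  s | t = a + b − a·b on (0.1800, 0.7600) = 0.8032
  t | t = a + b − a·b on (0.7600, 0.7600) = 0.9424
  p | t = a + b − a·b on (0.7600, 0.7600) = 0.9424
  (t | t) | (p | t) = a + b − a·b on (0.9424, 0.9424) = 0.9967
  (s | t) | ((t | t) | (p | t)) = a + b − a·b on (0.8032, 0.9967) = 0.9993
  ~((s | t) | ((t | t) | (p | t))) = 1 − 0.9993 = 0.0007
  → value = 0.0007
Under Zadeh (min–max):
  s | t = max(a, b) on (0.18, 0.76) = 0.76
  t | t = max(a, b) on (0.76, 0.76) = 0.76
  p | t = max(a, b) on (0.76, 0.76) = 0.76
  (t | t) | (p | t) = max(a, b) on (0.76, 0.76) = 0.76
  (s | t) | ((t | t) | (p | t)) = max(a, b) on (0.76, 0.76) = 0.76
  ~((s | t) | ((t | t) | (p | t))) = 1 − 0.76 = 0.24
  → value = 0.2400
|0.0007 − 0.2400| = 0.239

0.239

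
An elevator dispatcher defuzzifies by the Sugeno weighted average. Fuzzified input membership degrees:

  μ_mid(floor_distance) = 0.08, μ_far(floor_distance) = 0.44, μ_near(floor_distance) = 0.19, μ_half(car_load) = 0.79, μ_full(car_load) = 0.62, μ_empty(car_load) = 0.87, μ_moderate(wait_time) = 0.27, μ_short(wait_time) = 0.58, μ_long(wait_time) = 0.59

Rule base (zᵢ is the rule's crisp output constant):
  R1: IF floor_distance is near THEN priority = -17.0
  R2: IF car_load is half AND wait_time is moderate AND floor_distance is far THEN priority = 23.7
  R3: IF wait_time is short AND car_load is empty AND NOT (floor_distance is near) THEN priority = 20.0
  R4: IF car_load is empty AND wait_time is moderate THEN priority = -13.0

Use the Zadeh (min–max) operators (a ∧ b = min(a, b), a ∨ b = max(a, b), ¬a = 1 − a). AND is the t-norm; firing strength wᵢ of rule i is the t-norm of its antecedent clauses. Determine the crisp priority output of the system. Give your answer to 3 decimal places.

8.595

R1 (z=-17.0): near=0.19 → w = 0.19
R2 (z=23.7): half=0.79, moderate=0.27, far=0.44; AND[min(a, b)] → w = 0.27
R3 (z=20.0): short=0.58, empty=0.87, ¬near=1−0.19=0.81; AND[min(a, b)] → w = 0.58
R4 (z=-13.0): empty=0.87, moderate=0.27; AND[min(a, b)] → w = 0.27
Weighted average = (0.19·-17.0 + 0.27·23.7 + 0.58·20.0 + 0.27·-13.0) / (0.19 + 0.27 + 0.58 + 0.27)
  = 11.2590 / 1.3100 = 8.595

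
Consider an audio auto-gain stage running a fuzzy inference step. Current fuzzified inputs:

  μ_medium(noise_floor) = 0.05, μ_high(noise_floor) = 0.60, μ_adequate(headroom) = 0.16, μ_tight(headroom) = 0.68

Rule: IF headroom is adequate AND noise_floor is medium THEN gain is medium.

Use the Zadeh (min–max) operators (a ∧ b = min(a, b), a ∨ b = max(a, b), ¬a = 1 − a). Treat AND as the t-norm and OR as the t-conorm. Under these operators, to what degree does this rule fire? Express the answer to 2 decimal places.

0.05

firing strength: adequate=0.16, medium=0.05; AND[min(a, b)] → w = 0.05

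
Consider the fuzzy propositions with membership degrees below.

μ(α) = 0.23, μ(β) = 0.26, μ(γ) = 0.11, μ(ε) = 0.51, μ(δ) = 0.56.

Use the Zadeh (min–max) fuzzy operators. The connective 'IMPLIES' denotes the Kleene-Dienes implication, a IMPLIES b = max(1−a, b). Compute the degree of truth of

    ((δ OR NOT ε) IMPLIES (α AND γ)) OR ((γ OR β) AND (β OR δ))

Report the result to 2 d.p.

NOT ε = 1 − 0.51 = 0.49
δ OR NOT ε = max(a, b) on (0.56, 0.49) = 0.56
α AND γ = min(a, b) on (0.23, 0.11) = 0.11
(δ OR NOT ε) IMPLIES (α AND γ)  [Kleene-Dienes: max(1−a, b)] with a=0.56, b=0.11 → 0.44
γ OR β = max(a, b) on (0.11, 0.26) = 0.26
β OR δ = max(a, b) on (0.26, 0.56) = 0.56
(γ OR β) AND (β OR δ) = min(a, b) on (0.26, 0.56) = 0.26
((δ OR NOT ε) IMPLIES (α AND γ)) OR ((γ OR β) AND (β OR δ)) = max(a, b) on (0.44, 0.26) = 0.44

0.44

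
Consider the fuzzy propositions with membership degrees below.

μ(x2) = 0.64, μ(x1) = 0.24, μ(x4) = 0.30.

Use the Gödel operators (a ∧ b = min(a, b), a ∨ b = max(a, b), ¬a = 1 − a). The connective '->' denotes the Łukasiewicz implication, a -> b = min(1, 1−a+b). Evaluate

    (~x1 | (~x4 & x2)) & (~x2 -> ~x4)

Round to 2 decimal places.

~x1 = 1 − 0.24 = 0.76
~x4 = 1 − 0.30 = 0.70
~x4 & x2 = min(a, b) on (0.70, 0.64) = 0.64
~x1 | (~x4 & x2) = max(a, b) on (0.76, 0.64) = 0.76
~x2 = 1 − 0.64 = 0.36
~x4 = 1 − 0.30 = 0.70
~x2 -> ~x4  [Łukasiewicz: min(1, 1−a+b)] with a=0.36, b=0.70 → 1.00
(~x1 | (~x4 & x2)) & (~x2 -> ~x4) = min(a, b) on (0.76, 1.00) = 0.76

0.76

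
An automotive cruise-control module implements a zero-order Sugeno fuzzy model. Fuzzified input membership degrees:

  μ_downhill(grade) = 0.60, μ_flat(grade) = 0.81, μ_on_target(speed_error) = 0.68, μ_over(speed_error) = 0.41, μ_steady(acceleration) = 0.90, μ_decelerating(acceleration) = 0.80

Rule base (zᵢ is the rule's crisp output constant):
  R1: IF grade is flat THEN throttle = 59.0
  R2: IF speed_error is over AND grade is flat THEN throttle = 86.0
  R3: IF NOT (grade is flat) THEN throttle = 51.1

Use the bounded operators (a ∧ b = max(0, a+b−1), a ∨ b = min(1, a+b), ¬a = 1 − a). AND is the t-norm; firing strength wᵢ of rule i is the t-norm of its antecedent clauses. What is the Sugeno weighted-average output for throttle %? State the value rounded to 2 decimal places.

62.64

R1 (z=59.0): flat=0.81 → w = 0.81
R2 (z=86.0): over=0.41, flat=0.81; AND[max(0, a+b−1)] → w = 0.22
R3 (z=51.1): ¬flat=1−0.81=0.19 → w = 0.19
Weighted average = (0.81·59.0 + 0.22·86.0 + 0.19·51.1) / (0.81 + 0.22 + 0.19)
  = 76.4190 / 1.2200 = 62.64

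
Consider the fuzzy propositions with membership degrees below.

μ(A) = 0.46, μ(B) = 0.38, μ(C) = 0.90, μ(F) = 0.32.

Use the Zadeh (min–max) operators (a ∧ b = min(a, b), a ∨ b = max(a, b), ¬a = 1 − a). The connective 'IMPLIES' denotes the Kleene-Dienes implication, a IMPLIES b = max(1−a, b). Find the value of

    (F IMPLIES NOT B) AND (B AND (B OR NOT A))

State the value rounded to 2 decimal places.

NOT B = 1 − 0.38 = 0.62
F IMPLIES NOT B  [Kleene-Dienes: max(1−a, b)] with a=0.32, b=0.62 → 0.68
NOT A = 1 − 0.46 = 0.54
B OR NOT A = max(a, b) on (0.38, 0.54) = 0.54
B AND (B OR NOT A) = min(a, b) on (0.38, 0.54) = 0.38
(F IMPLIES NOT B) AND (B AND (B OR NOT A)) = min(a, b) on (0.68, 0.38) = 0.38

0.38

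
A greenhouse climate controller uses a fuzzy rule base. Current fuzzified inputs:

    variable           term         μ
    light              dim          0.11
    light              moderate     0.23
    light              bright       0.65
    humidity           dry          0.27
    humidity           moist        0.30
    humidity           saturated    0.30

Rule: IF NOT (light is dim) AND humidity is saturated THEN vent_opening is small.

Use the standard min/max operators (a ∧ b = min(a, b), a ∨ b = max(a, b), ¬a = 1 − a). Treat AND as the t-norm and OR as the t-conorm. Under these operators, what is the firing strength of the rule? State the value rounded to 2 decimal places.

0.30

firing strength: ¬dim=1−0.11=0.89, saturated=0.30; AND[min(a, b)] → w = 0.30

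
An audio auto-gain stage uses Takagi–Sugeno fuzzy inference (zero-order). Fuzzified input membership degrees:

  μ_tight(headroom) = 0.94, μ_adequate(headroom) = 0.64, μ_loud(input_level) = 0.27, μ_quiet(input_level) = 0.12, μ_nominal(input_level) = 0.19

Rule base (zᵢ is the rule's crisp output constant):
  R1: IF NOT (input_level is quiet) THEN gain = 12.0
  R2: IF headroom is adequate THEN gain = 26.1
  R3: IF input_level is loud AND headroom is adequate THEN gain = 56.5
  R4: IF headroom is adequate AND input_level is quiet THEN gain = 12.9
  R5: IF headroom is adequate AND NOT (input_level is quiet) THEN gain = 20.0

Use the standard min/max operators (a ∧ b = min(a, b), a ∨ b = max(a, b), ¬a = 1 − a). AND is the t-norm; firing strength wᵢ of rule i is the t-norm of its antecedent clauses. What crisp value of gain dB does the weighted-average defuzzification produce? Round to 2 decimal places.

22.30

R1 (z=12.0): ¬quiet=1−0.12=0.88 → w = 0.88
R2 (z=26.1): adequate=0.64 → w = 0.64
R3 (z=56.5): loud=0.27, adequate=0.64; AND[min(a, b)] → w = 0.27
R4 (z=12.9): adequate=0.64, quiet=0.12; AND[min(a, b)] → w = 0.12
R5 (z=20.0): adequate=0.64, ¬quiet=1−0.12=0.88; AND[min(a, b)] → w = 0.64
Weighted average = (0.88·12.0 + 0.64·26.1 + 0.27·56.5 + 0.12·12.9 + 0.64·20.0) / (0.88 + 0.64 + 0.27 + 0.12 + 0.64)
  = 56.8670 / 2.5500 = 22.30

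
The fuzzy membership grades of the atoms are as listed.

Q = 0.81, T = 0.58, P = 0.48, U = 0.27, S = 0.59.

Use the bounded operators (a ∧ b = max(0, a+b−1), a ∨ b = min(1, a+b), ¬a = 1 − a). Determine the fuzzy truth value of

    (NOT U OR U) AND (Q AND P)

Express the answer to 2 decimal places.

0.29

NOT U = 1 − 0.27 = 0.73
NOT U OR U = min(1, a+b) on (0.73, 0.27) = 1.00
Q AND P = max(0, a+b−1) on (0.81, 0.48) = 0.29
(NOT U OR U) AND (Q AND P) = max(0, a+b−1) on (1.00, 0.29) = 0.29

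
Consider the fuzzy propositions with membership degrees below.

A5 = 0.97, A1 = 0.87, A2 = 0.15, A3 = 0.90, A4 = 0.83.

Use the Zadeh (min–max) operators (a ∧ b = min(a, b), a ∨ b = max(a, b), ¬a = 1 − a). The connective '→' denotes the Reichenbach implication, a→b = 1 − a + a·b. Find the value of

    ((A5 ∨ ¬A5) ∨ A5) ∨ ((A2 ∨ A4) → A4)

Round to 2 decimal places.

0.97

¬A5 = 1 − 0.97 = 0.03
A5 ∨ ¬A5 = max(a, b) on (0.97, 0.03) = 0.97
(A5 ∨ ¬A5) ∨ A5 = max(a, b) on (0.97, 0.97) = 0.97
A2 ∨ A4 = max(a, b) on (0.15, 0.83) = 0.83
(A2 ∨ A4) → A4  [Reichenbach: 1 − a + a·b] with a=0.83, b=0.83 → 0.86
((A5 ∨ ¬A5) ∨ A5) ∨ ((A2 ∨ A4) → A4) = max(a, b) on (0.97, 0.86) = 0.97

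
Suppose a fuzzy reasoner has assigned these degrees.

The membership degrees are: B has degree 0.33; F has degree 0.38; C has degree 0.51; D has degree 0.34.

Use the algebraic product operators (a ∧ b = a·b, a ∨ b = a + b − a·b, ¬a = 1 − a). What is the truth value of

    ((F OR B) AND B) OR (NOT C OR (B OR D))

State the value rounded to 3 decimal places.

F OR B = a + b − a·b on (0.3800, 0.3300) = 0.5846
(F OR B) AND B = a·b on (0.5846, 0.3300) = 0.1929
NOT C = 1 − 0.5100 = 0.4900
B OR D = a + b − a·b on (0.3300, 0.3400) = 0.5578
NOT C OR (B OR D) = a + b − a·b on (0.4900, 0.5578) = 0.7745
((F OR B) AND B) OR (NOT C OR (B OR D)) = a + b − a·b on (0.1929, 0.7745) = 0.8180

0.818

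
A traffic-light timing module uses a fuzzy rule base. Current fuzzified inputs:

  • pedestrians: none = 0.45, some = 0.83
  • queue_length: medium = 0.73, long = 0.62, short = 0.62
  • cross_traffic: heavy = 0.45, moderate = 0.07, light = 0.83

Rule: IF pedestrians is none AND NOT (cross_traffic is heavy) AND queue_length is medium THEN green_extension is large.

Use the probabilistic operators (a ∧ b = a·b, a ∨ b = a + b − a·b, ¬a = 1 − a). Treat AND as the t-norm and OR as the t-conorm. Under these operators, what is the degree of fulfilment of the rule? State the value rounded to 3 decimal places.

firing strength: none=0.45, ¬heavy=1−0.45=0.55, medium=0.73; AND[a·b] → w = 0.1807

0.181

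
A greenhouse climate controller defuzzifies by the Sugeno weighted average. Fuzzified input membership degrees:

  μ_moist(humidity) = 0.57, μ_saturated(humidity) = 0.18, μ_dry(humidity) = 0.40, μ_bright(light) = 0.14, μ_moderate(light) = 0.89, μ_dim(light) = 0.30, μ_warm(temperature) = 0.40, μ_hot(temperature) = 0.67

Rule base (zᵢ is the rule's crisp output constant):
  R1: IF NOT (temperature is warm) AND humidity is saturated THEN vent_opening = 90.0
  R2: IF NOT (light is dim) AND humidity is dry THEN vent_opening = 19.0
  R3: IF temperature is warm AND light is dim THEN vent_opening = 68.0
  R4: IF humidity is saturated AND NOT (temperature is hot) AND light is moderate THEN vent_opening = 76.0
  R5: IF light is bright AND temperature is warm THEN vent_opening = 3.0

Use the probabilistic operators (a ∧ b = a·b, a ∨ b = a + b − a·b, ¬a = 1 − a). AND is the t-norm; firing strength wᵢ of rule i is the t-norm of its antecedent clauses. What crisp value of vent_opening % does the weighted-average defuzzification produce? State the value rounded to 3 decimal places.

44.395

R1 (z=90.0): ¬warm=1−0.40=0.60, saturated=0.18; AND[a·b] → w = 0.1080
R2 (z=19.0): ¬dim=1−0.30=0.70, dry=0.40; AND[a·b] → w = 0.2800
R3 (z=68.0): warm=0.40, dim=0.30; AND[a·b] → w = 0.1200
R4 (z=76.0): saturated=0.18, ¬hot=1−0.67=0.33, moderate=0.89; AND[a·b] → w = 0.0529
R5 (z=3.0): bright=0.14, warm=0.40; AND[a·b] → w = 0.0560
Weighted average = (0.1080·90.0 + 0.2800·19.0 + 0.1200·68.0 + 0.0529·76.0 + 0.0560·3.0) / (0.1080 + 0.2800 + 0.1200 + 0.0529 + 0.0560)
  = 27.3858 / 0.6169 = 44.395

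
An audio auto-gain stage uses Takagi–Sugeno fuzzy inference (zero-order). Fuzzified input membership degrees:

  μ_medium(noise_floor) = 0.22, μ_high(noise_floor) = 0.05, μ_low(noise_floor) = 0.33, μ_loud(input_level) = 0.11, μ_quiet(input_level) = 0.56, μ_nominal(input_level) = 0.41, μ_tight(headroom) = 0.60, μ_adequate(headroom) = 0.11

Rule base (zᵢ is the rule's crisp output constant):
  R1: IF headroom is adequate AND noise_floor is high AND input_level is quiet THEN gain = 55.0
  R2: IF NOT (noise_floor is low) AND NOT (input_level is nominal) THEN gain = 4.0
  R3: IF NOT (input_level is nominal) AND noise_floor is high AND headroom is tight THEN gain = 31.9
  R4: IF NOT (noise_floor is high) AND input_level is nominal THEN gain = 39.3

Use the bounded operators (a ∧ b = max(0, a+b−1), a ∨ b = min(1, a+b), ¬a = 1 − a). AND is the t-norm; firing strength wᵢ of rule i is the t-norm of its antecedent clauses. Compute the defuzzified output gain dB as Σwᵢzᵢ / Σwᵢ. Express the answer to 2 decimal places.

24.50

R1 (z=55.0): adequate=0.11, high=0.05, quiet=0.56; AND[max(0, a+b−1)] → w = 0.00
R2 (z=4.0): ¬low=1−0.33=0.67, ¬nominal=1−0.41=0.59; AND[max(0, a+b−1)] → w = 0.26
R3 (z=31.9): ¬nominal=1−0.41=0.59, high=0.05, tight=0.60; AND[max(0, a+b−1)] → w = 0.00
R4 (z=39.3): ¬high=1−0.05=0.95, nominal=0.41; AND[max(0, a+b−1)] → w = 0.36
Weighted average = (0.00·55.0 + 0.26·4.0 + 0.00·31.9 + 0.36·39.3) / (0.00 + 0.26 + 0.00 + 0.36)
  = 15.1880 / 0.6200 = 24.50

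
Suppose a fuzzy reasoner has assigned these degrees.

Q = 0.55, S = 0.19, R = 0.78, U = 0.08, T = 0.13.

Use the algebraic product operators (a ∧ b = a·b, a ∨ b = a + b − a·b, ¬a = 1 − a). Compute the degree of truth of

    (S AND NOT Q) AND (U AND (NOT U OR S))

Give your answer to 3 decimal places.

0.006

NOT Q = 1 − 0.5500 = 0.4500
S AND NOT Q = a·b on (0.1900, 0.4500) = 0.0855
NOT U = 1 − 0.0800 = 0.9200
NOT U OR S = a + b − a·b on (0.9200, 0.1900) = 0.9352
U AND (NOT U OR S) = a·b on (0.0800, 0.9352) = 0.0748
(S AND NOT Q) AND (U AND (NOT U OR S)) = a·b on (0.0855, 0.0748) = 0.0064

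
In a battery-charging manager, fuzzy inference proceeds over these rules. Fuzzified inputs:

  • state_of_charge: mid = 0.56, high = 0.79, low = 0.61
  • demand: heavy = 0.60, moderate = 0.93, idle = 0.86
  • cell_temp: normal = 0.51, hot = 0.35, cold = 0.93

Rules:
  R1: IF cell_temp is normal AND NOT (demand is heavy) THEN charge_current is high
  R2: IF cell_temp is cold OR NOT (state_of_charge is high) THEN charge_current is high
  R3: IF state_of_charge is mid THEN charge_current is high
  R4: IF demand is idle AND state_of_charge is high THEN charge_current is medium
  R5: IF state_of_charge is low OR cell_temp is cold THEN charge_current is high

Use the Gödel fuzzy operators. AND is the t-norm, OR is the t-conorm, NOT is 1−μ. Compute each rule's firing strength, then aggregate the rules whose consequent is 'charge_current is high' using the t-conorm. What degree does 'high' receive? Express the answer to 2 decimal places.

R1: normal=0.51, ¬heavy=1−0.60=0.40; AND[min(a, b)] → w = 0.40
R2: cold=0.93, ¬high=1−0.79=0.21; OR[max(a, b)] → w = 0.93
R3: mid=0.56 → w = 0.56
R4: idle=0.86, high=0.79; AND[min(a, b)] → w = 0.79
R5: low=0.61, cold=0.93; OR[max(a, b)] → w = 0.93
Rules with consequent 'high': {R1, R2, R3, R5} → strengths 0.40, 0.93, 0.56, 0.93
Aggregate via t-conorm [max(a, b)]: 0.93

0.93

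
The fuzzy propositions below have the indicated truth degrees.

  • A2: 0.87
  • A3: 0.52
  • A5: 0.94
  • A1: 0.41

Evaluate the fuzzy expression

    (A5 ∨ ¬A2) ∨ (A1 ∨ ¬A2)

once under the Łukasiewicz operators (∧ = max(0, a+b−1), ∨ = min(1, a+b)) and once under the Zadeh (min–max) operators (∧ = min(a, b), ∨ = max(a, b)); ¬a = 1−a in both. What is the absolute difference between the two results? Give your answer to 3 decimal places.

0.060

Under Łukasiewicz:
  ¬A2 = 1 − 0.87 = 0.13
  A5 ∨ ¬A2 = min(1, a+b) on (0.94, 0.13) = 1.00
  ¬A2 = 1 − 0.87 = 0.13
  A1 ∨ ¬A2 = min(1, a+b) on (0.41, 0.13) = 0.54
  (A5 ∨ ¬A2) ∨ (A1 ∨ ¬A2) = min(1, a+b) on (1.00, 0.54) = 1.00
  → value = 1.0000
Under Zadeh (min–max):
  ¬A2 = 1 − 0.87 = 0.13
  A5 ∨ ¬A2 = max(a, b) on (0.94, 0.13) = 0.94
  ¬A2 = 1 − 0.87 = 0.13
  A1 ∨ ¬A2 = max(a, b) on (0.41, 0.13) = 0.41
  (A5 ∨ ¬A2) ∨ (A1 ∨ ¬A2) = max(a, b) on (0.94, 0.41) = 0.94
  → value = 0.9400
|1.0000 − 0.9400| = 0.060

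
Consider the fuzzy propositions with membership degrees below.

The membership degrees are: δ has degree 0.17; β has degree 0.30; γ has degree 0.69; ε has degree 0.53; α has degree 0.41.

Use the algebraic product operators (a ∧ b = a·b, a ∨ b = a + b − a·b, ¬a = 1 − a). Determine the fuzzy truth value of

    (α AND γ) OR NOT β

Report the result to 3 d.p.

0.785

α AND γ = a·b on (0.4100, 0.6900) = 0.2829
NOT β = 1 − 0.3000 = 0.7000
(α AND γ) OR NOT β = a + b − a·b on (0.2829, 0.7000) = 0.7849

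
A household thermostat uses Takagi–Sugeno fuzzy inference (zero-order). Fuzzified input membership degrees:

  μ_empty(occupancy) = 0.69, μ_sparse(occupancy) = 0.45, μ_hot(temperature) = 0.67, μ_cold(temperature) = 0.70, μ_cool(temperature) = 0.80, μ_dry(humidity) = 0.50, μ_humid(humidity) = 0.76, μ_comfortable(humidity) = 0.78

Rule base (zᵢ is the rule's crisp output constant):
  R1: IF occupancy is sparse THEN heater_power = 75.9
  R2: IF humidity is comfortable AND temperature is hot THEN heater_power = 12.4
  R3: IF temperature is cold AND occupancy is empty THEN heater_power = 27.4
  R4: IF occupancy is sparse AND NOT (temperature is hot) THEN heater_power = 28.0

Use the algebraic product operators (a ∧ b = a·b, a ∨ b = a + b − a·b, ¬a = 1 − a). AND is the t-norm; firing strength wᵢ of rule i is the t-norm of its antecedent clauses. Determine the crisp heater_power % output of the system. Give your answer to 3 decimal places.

36.174

R1 (z=75.9): sparse=0.45 → w = 0.4500
R2 (z=12.4): comfortable=0.78, hot=0.67; AND[a·b] → w = 0.5226
R3 (z=27.4): cold=0.70, empty=0.69; AND[a·b] → w = 0.4830
R4 (z=28.0): sparse=0.45, ¬hot=1−0.67=0.33; AND[a·b] → w = 0.1485
Weighted average = (0.4500·75.9 + 0.5226·12.4 + 0.4830·27.4 + 0.1485·28.0) / (0.4500 + 0.5226 + 0.4830 + 0.1485)
  = 58.0274 / 1.6041 = 36.174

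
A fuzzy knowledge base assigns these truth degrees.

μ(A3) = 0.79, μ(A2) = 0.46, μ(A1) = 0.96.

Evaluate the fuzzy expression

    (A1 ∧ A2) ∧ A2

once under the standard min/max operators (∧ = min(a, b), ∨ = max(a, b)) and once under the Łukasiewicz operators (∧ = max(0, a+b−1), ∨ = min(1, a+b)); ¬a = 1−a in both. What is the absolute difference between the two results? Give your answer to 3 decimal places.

0.460

Under standard min/max:
  A1 ∧ A2 = min(a, b) on (0.96, 0.46) = 0.46
  (A1 ∧ A2) ∧ A2 = min(a, b) on (0.46, 0.46) = 0.46
  → value = 0.4600
Under Łukasiewicz:
  A1 ∧ A2 = max(0, a+b−1) on (0.96, 0.46) = 0.42
  (A1 ∧ A2) ∧ A2 = max(0, a+b−1) on (0.42, 0.46) = 0.00
  → value = 0.0000
|0.4600 − 0.0000| = 0.460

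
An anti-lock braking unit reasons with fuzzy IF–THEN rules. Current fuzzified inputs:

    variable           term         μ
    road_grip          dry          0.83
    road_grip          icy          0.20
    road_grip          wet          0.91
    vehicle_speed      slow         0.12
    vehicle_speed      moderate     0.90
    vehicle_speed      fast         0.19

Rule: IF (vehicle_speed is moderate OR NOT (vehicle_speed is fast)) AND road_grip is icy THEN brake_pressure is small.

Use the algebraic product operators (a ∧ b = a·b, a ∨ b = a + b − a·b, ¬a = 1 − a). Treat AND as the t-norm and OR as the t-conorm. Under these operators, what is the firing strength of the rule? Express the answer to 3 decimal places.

firing strength: (moderate=0.90 OR ¬fast=1−0.19=0.81) = 0.9810; AND[a·b] with icy=0.20 → w = 0.1962

0.196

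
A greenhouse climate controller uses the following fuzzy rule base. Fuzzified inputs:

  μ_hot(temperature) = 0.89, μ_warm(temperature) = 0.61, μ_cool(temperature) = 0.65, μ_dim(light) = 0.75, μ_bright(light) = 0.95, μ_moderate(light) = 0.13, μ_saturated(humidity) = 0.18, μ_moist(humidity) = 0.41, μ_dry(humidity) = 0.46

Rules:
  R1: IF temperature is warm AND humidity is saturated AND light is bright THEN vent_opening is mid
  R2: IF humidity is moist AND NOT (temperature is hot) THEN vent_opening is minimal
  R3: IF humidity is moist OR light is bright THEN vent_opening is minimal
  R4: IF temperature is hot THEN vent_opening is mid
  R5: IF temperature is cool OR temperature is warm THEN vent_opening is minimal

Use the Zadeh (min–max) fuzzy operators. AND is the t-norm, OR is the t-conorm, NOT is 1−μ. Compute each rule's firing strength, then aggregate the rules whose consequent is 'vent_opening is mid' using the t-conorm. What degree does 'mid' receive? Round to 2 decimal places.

0.89

R1: warm=0.61, saturated=0.18, bright=0.95; AND[min(a, b)] → w = 0.18
R2: moist=0.41, ¬hot=1−0.89=0.11; AND[min(a, b)] → w = 0.11
R3: moist=0.41, bright=0.95; OR[max(a, b)] → w = 0.95
R4: hot=0.89 → w = 0.89
R5: cool=0.65, warm=0.61; OR[max(a, b)] → w = 0.65
Rules with consequent 'mid': {R1, R4} → strengths 0.18, 0.89
Aggregate via t-conorm [max(a, b)]: 0.89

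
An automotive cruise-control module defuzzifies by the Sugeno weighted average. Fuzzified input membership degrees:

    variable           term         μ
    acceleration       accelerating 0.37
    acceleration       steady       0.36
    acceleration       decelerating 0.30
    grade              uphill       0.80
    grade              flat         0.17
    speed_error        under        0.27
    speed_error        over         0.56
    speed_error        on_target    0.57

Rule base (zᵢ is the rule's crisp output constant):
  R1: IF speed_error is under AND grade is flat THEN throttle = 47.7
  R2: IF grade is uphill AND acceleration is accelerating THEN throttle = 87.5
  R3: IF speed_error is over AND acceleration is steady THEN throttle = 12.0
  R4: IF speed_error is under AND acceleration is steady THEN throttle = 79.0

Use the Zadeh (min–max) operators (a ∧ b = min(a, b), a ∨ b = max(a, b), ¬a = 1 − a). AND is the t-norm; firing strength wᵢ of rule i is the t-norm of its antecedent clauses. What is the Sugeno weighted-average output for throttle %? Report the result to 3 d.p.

56.525

R1 (z=47.7): under=0.27, flat=0.17; AND[min(a, b)] → w = 0.17
R2 (z=87.5): uphill=0.80, accelerating=0.37; AND[min(a, b)] → w = 0.37
R3 (z=12.0): over=0.56, steady=0.36; AND[min(a, b)] → w = 0.36
R4 (z=79.0): under=0.27, steady=0.36; AND[min(a, b)] → w = 0.27
Weighted average = (0.17·47.7 + 0.37·87.5 + 0.36·12.0 + 0.27·79.0) / (0.17 + 0.37 + 0.36 + 0.27)
  = 66.1340 / 1.1700 = 56.525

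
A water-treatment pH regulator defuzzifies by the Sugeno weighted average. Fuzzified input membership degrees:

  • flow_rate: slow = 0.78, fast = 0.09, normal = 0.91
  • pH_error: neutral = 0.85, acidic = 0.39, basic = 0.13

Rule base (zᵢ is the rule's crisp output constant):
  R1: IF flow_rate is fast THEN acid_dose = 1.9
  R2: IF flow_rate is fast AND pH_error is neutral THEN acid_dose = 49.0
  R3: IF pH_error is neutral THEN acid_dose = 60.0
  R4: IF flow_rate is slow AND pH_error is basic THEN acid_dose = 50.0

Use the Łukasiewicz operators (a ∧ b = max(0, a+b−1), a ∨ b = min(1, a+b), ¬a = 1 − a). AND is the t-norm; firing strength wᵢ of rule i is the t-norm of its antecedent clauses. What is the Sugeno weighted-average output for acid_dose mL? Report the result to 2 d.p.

R1 (z=1.9): fast=0.09 → w = 0.09
R2 (z=49.0): fast=0.09, neutral=0.85; AND[max(0, a+b−1)] → w = 0.00
R3 (z=60.0): neutral=0.85 → w = 0.85
R4 (z=50.0): slow=0.78, basic=0.13; AND[max(0, a+b−1)] → w = 0.00
Weighted average = (0.09·1.9 + 0.00·49.0 + 0.85·60.0 + 0.00·50.0) / (0.09 + 0.00 + 0.85 + 0.00)
  = 51.1710 / 0.9400 = 54.44

54.44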